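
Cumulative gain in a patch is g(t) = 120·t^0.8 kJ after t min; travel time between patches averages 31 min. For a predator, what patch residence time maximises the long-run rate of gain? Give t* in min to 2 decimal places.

124.00 min

Optimal t* satisfies g'(t*) = g(t*)/(T + t*).
g'(t) = 0.8·120·t^-0.2. Setting 0.8·120·t^-0.2 = 120·t^0.8/(31+t) gives 0.8(31+t) = t, so 0.20·t = 0.8×31.
t* = 0.8×31/0.20 = 124 min.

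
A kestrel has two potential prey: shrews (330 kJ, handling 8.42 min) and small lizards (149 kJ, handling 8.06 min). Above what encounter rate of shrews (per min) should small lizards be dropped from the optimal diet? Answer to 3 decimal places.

At the threshold, the rate on shrews alone equals the profitability of small lizards: λ·330/(1 + λ·8.42) = 149/8.06 = 18.49.
Rearranging, λ(330 − 18.49×8.42) = 18.49, so λ = 18.49/174.3 = 0.106 per min.

0.106 per min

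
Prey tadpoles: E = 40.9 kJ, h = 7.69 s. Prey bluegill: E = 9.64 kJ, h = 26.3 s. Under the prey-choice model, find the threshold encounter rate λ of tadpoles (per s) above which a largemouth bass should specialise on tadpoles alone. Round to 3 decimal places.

The zero-one rule: include bluegill iff E₂/h₂ > λE₁/(1+λh₁). Equality gives the switch point.
λE₁h₂ = E₂ + λE₂h₁ ⇒ λ = E₂/(E₁h₂ − E₂h₁) = 9.64/(1076 − 74.13) = 0.009625 per s.

0.010 per s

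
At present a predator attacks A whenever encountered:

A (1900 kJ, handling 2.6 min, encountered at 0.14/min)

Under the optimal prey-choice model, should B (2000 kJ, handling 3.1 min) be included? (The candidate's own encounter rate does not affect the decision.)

Yes

Current rate: (0.14×1900)/(1 + 0.14×2.6) = 195 kJ/min.
Profitability of B: 2000/3.1 = 645.2 kJ/min.
645.2 > 195, so adding B raises the average — include it.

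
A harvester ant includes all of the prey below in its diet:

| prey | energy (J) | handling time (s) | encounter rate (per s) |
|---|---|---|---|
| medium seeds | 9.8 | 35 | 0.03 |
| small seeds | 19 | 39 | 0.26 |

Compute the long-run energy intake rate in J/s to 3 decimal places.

Energy encountered per unit search time: 0.03×9.8 + 0.26×19 = 5.234 J/s.
Handling time per unit search time: 0.03×35 + 0.26×39 = 11.19.
Rate = 5.234/(1 + 11.19) = 0.4294 J/s.

0.429 J/s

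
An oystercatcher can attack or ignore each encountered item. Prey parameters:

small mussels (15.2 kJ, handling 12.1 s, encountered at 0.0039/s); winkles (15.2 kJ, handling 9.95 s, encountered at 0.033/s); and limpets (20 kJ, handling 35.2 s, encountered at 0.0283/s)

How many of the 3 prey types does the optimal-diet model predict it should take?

Rank by E/h (kJ/s): winkles 1.53, small mussels 1.26, limpets 0.568. Include each in turn until the next type's E/h falls below the running intake rate.
Rate on top 1: 0.3776. small mussels: 1.26 > 0.3776 → include.
Rate on top 2: 0.4078. limpets: 0.568 > 0.4078 → include.
Optimal diet: winkles, small mussels, limpets — 3 of 3 types.

3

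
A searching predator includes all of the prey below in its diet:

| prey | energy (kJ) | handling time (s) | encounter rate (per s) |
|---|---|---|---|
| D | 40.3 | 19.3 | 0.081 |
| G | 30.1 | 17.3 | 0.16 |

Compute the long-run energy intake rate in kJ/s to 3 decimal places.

R = Σλ_iE_i / (1 + Σλ_ih_i)
Numerator: 0.081×40.3 + 0.16×30.1 = 8.08
Denominator: 1 + 0.081×19.3 + 0.16×17.3 = 5.331
R = 8.08/5.331 = 1.516 kJ/s

1.516 kJ/s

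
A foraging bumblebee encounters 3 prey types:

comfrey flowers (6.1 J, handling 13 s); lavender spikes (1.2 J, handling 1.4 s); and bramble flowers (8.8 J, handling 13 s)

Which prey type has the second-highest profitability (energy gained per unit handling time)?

bramble flowers

In descending order of E/h:
lavender spikes: 1.2/1.4 = 0.857 J/s
bramble flowers: 8.8/13 = 0.677 J/s
comfrey flowers: 6.1/13 = 0.469 J/s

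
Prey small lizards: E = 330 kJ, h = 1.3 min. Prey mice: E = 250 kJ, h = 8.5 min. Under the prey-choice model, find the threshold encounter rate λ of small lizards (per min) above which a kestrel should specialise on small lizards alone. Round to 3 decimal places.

At the threshold, the rate on small lizards alone equals the profitability of mice: λ·330/(1 + λ·1.3) = 250/8.5 = 29.41.
Rearranging, λ(330 − 29.41×1.3) = 29.41, so λ = 29.41/291.8 = 0.1008 per min.

0.101 per min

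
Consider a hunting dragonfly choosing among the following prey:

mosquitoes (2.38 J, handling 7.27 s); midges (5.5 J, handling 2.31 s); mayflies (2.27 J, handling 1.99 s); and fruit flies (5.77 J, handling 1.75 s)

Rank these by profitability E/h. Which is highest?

In descending order of E/h:
fruit flies: 5.77/1.75 = 3.3 J/s
midges: 5.5/2.31 = 2.38 J/s
mayflies: 2.27/1.99 = 1.14 J/s
mosquitoes: 2.38/7.27 = 0.327 J/s

fruit flies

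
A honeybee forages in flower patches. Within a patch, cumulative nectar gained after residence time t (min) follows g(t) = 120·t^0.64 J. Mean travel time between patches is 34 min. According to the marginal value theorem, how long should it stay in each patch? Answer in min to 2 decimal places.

60.44 min

By the marginal value theorem, leave when the instantaneous gain rate g'(t) equals the habitat-wide average g(t)/(T + t).
g'(t) = 0.64·120·t^-0.36. Setting 0.64·120·t^-0.36 = 120·t^0.64/(34+t) gives 0.64(34+t) = t, so 0.36·t = 0.64×34.
t* = 0.64×34/0.36 = 60.44 min.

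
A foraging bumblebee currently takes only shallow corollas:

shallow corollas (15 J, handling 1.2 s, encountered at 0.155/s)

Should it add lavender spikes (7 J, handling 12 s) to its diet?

No

Current rate: (0.155×15)/(1 + 0.155×1.2) = 1.96 J/s.
Profitability of lavender spikes: 7/12 = 0.5833 J/s.
0.5833 < 1.96, so adding lavender spikes would lower the average — exclude it.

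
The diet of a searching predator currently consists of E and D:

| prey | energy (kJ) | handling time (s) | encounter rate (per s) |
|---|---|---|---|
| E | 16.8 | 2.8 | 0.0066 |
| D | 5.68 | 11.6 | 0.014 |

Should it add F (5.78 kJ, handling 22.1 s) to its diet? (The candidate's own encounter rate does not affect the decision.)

Yes

Current rate: (0.0066×16.8 + 0.014×5.68)/(1 + 0.0066×2.8 + 0.014×11.6) = 0.1612 kJ/s.
F: E/h = 5.78/22.1 = 0.2615 kJ/s.
0.2615 > 0.1612, so adding F raises the average — include it.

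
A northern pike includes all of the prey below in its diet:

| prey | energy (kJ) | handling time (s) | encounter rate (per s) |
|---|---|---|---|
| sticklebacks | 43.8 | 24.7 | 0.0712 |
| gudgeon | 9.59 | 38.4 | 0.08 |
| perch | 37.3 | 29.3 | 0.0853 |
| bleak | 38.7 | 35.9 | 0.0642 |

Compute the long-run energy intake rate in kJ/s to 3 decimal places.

Energy encountered per unit search time: 0.0712×43.8 + 0.08×9.59 + 0.0853×37.3 + 0.0642×38.7 = 9.552 kJ/s.
Handling time per unit search time: 0.0712×24.7 + 0.08×38.4 + 0.0853×29.3 + 0.0642×35.9 = 9.635.
Rate = 9.552/(1 + 9.635) = 0.8982 kJ/s.

0.898 kJ/s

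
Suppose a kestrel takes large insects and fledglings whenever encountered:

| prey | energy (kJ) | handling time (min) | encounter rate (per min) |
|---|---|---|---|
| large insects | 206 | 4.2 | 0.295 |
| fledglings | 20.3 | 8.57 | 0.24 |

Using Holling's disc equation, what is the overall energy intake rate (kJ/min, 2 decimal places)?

Energy encountered per unit search time: 0.295×206 + 0.24×20.3 = 65.64 kJ/min.
Handling time per unit search time: 0.295×4.2 + 0.24×8.57 = 3.296.
Rate = 65.64/(1 + 3.296) = 15.28 kJ/min.

15.28 kJ/min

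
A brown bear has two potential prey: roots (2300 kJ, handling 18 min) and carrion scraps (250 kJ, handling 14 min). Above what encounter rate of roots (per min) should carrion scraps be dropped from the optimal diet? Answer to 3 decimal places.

Drop carrion scraps once their profitability E₂/h₂ falls below the rate achievable on roots alone: E₂/h₂ = λE₁/(1 + λh₁).
Solve for λ: λE₁h₂ = E₂(1 + λh₁) → λ(E₁h₂ − E₂h₁) = E₂ → λ = E₂/(E₁h₂ − E₂h₁).
λ = 250/(2300×14 − 250×18) = 250/2.77e+04 = 0.009025 per min.

0.009 per min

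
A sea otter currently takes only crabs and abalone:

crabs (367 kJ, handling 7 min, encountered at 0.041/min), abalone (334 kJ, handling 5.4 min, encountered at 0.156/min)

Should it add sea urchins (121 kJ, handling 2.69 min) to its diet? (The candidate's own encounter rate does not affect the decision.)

Yes

Current rate: (0.041×367 + 0.156×334)/(1 + 0.041×7 + 0.156×5.4) = 31.54 kJ/min.
Profitability of sea urchins: 121/2.69 = 44.98 kJ/min.
Since 44.98 > R, including sea urchins increases the long-run rate.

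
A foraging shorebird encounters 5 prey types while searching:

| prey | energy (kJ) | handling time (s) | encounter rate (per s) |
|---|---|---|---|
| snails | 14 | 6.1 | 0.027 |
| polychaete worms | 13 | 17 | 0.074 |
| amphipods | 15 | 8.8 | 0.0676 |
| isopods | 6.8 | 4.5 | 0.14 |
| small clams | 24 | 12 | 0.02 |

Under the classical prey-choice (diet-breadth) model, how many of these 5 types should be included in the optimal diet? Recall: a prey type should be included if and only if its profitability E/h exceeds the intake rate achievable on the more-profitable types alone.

Profitabilities (E/h, kJ/s): snails 2.3, small clams 2, amphipods 1.7, isopods 1.51, polychaete worms 0.765. Add prey in this order while the next type's profitability exceeds the intake rate on those already taken.
Rate on top 1: 0.3245. small clams: 2 > 0.3245 → include.
Rate on top 2: 0.6108. amphipods: 1.7 > 0.6108 → include.
Rate on top 3: 0.9362. isopods: 1.51 > 0.9362 → include.
Rate on top 4: 1.074. polychaete worms: 0.765 < 1.074 → exclude; stop.
Optimal diet: snails, small clams, amphipods, isopods — 4 of 5 types.

4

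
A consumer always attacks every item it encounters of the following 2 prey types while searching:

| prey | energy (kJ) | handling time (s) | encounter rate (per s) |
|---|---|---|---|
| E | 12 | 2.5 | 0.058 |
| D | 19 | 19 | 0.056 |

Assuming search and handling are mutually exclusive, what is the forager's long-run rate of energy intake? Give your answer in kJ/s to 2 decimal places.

R = Σλ_iE_i / (1 + Σλ_ih_i)
Numerator: 0.058×12 + 0.056×19 = 1.76
Denominator: 1 + 0.058×2.5 + 0.056×19 = 2.209
R = 1.76/2.209 = 0.7967 kJ/s

0.80 kJ/s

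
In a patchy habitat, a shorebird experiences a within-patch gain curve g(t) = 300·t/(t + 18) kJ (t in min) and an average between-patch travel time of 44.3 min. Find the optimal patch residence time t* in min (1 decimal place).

28.2 min

By the marginal value theorem, leave when the instantaneous gain rate g'(t) equals the habitat-wide average g(t)/(T + t).
g'(t) = 300·18/(t + 18)². Setting 300·18/(t+18)² = 300t/[(t+18)(44.3+t)] gives 18(44.3+t) = t(t+18), so t² = 18×44.3 = 797.4.
t* = √797.4 = 28.24 min.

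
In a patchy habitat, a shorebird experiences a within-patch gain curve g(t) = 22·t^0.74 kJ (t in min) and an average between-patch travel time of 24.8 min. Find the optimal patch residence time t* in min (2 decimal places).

Maximise g(t)/(T+t): set derivative to zero → g'(t)(T+t) = g(t).
g'(t) = 0.74·22·t^-0.26. Setting 0.74·22·t^-0.26 = 22·t^0.74/(24.8+t) gives 0.74(24.8+t) = t, so 0.26·t = 0.74×24.8.
t* = 0.74×24.8/0.26 = 70.58 min.

70.58 min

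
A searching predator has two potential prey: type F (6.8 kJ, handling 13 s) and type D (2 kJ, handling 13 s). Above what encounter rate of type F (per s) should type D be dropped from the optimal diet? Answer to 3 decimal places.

0.032 per s

Drop type D once their profitability E₂/h₂ falls below the rate achievable on type F alone: E₂/h₂ = λE₁/(1 + λh₁).
Solve for λ: λE₁h₂ = E₂(1 + λh₁) → λ(E₁h₂ − E₂h₁) = E₂ → λ = E₂/(E₁h₂ − E₂h₁).
λ = 2/(6.8×13 − 2×13) = 2/62.4 = 0.03205 per s.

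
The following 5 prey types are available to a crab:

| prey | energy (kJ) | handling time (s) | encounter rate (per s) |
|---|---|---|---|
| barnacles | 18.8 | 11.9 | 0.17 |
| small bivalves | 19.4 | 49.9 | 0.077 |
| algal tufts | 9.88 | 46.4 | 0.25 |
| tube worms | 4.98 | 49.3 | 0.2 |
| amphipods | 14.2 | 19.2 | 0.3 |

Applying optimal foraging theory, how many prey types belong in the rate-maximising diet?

1

E/h in descending order: barnacles 1.58, amphipods 0.74, small bivalves 0.389, algal tufts 0.213, tube worms 0.101 kJ/s. The optimal diet is the largest prefix of this list for which every included type satisfies E_i/h_i > R on the types above it.
Rate on top 1: 1.057. amphipods: 0.74 < 1.057 → exclude; stop.
Optimal diet: barnacles — 1 of 5 types.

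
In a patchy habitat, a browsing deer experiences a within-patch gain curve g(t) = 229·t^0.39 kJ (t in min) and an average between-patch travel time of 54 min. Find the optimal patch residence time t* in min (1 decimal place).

By the marginal value theorem, leave when the instantaneous gain rate g'(t) equals the habitat-wide average g(t)/(T + t).
g'(t) = 0.39·229·t^-0.61. Setting 0.39·229·t^-0.61 = 229·t^0.39/(54+t) gives 0.39(54+t) = t, so 0.61·t = 0.39×54.
t* = 0.39×54/0.61 = 34.52 min.

34.5 min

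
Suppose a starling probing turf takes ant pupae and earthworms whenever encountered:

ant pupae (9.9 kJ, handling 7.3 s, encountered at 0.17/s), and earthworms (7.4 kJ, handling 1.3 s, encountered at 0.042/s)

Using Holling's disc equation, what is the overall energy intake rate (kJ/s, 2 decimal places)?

R = (0.17×9.9 + 0.042×7.4) / (1 + 0.17×7.3 + 0.042×1.3) = 1.994/2.296 = 0.8685 kJ/s.

0.87 kJ/s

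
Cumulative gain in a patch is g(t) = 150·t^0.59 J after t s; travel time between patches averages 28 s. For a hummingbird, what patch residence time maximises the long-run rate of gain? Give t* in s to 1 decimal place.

By the marginal value theorem, leave when the instantaneous gain rate g'(t) equals the habitat-wide average g(t)/(T + t).
g'(t) = 0.59·150·t^-0.41. Setting 0.59·150·t^-0.41 = 150·t^0.59/(28+t) gives 0.59(28+t) = t, so 0.41·t = 0.59×28.
t* = 0.59×28/0.41 = 40.29 s.

40.3 s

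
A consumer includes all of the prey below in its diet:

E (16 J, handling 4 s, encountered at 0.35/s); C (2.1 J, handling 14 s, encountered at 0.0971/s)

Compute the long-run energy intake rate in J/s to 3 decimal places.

1.544 J/s

R = (0.35×16 + 0.0971×2.1) / (1 + 0.35×4 + 0.0971×14) = 5.804/3.759 = 1.544 J/s.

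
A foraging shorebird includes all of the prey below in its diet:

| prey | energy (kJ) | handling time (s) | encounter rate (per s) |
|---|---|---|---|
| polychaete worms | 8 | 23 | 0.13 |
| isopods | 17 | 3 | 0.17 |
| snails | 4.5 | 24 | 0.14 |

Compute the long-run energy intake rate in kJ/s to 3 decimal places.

0.580 kJ/s

Energy encountered per unit search time: 0.13×8 + 0.17×17 + 0.14×4.5 = 4.56 kJ/s.
Handling time per unit search time: 0.13×23 + 0.17×3 + 0.14×24 = 6.86.
Rate = 4.56/(1 + 6.86) = 0.5802 kJ/s.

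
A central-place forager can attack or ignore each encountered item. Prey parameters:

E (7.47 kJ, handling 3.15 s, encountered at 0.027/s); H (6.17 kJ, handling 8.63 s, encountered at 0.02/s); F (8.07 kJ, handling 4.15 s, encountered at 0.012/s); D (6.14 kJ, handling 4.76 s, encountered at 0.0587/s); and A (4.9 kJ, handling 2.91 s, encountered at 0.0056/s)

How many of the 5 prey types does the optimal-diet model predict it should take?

Rank by E/h (kJ/s): E 2.37, F 1.94, A 1.68, D 1.29, H 0.715. Include each in turn until the next type's E/h falls below the running intake rate.
Rate on top 1: 0.1859. F: 1.94 > 0.1859 → include.
Rate on top 2: 0.2631. A: 1.68 > 0.2631 → include.
Rate on top 3: 0.2832. D: 1.29 > 0.2832 → include.
Rate on top 4: 0.4798. H: 0.715 > 0.4798 → include.
Optimal diet: E, F, A, D, H — 5 of 5 types.

5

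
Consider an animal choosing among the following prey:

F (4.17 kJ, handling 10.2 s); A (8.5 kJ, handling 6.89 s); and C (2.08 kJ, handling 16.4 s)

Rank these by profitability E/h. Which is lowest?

Profitability E/h (kJ/s): F = 4.17/10.2 = 0.409, A = 8.5/6.89 = 1.23, C = 2.08/16.4 = 0.127.
Ranked: A > F > C.

C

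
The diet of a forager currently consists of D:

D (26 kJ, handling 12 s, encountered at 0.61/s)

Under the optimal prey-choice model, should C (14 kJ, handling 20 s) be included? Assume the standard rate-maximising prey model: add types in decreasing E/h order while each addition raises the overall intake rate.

Current rate: (0.61×26)/(1 + 0.61×12) = 1.906 kJ/s.
Profitability of C: 14/20 = 0.7 kJ/s.
0.7 < 1.906, so adding C would lower the average — exclude it.

No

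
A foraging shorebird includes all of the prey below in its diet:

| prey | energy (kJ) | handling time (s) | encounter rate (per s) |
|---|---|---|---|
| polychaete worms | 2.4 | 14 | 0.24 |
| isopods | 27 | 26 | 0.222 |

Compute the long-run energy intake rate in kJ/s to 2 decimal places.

0.65 kJ/s

R = (0.24×2.4 + 0.222×27) / (1 + 0.24×14 + 0.222×26) = 6.57/10.13 = 0.6484 kJ/s.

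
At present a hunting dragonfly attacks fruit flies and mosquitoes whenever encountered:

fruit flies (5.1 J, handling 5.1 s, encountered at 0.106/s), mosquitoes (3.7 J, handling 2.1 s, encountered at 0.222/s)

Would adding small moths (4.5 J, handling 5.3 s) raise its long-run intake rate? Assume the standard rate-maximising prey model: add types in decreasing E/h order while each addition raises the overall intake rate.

Yes

Current rate: (0.106×5.1 + 0.222×3.7)/(1 + 0.106×5.1 + 0.222×2.1) = 0.6787 J/s.
small moths: E/h = 4.5/5.3 = 0.8491 J/s.
0.8491 > 0.6787, so adding small moths raises the average — include it.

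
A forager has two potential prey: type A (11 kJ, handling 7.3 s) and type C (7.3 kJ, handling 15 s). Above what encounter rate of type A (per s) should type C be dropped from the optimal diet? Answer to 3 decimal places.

0.065 per s

At the threshold, the rate on type A alone equals the profitability of type C: λ·11/(1 + λ·7.3) = 7.3/15 = 0.4867.
Rearranging, λ(11 − 0.4867×7.3) = 0.4867, so λ = 0.4867/7.447 = 0.06535 per s.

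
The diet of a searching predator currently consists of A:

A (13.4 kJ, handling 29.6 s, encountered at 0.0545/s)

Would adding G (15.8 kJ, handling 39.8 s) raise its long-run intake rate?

Yes

Current rate: (0.0545×13.4)/(1 + 0.0545×29.6) = 0.2795 kJ/s.
Profitability of G: 15.8/39.8 = 0.397 kJ/s.
Since 0.397 > R, including G increases the long-run rate.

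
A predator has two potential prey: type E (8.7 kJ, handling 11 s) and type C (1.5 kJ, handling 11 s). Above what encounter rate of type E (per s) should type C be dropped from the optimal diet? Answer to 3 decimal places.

0.019 per s

At the threshold, the rate on type E alone equals the profitability of type C: λ·8.7/(1 + λ·11) = 1.5/11 = 0.1364.
Rearranging, λ(8.7 − 0.1364×11) = 0.1364, so λ = 0.1364/7.2 = 0.01894 per s.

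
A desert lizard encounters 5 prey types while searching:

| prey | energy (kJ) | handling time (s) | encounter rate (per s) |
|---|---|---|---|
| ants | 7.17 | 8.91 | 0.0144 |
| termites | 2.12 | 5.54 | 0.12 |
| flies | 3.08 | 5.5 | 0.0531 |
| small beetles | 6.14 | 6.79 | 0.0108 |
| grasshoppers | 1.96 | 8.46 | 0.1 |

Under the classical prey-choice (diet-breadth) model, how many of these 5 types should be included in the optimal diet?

Profitabilities (E/h, kJ/s): small beetles 0.904, ants 0.805, flies 0.56, termites 0.383, grasshoppers 0.232. Add prey in this order while the next type's profitability exceeds the intake rate on those already taken.
Rate on top 1: 0.06178. ants: 0.805 > 0.06178 → include.
Rate on top 2: 0.1411. flies: 0.56 > 0.1411 → include.
Rate on top 3: 0.223. termites: 0.383 > 0.223 → include.
Rate on top 4: 0.2722. grasshoppers: 0.232 < 0.2722 → exclude; stop.
Optimal diet: small beetles, ants, flies, termites — 4 of 5 types.

4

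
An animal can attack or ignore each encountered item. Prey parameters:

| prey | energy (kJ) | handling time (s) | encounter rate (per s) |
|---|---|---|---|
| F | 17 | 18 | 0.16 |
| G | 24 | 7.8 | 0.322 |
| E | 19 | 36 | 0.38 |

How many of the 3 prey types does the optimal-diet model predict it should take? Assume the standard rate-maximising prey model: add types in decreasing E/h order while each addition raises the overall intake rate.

1

Rank by E/h (kJ/s): G 3.08, F 0.944, E 0.528. Include each in turn until the next type's E/h falls below the running intake rate.
Rate on top 1: 2.201. F: 0.944 < 2.201 → exclude; stop.
Optimal diet: G — 1 of 3 types.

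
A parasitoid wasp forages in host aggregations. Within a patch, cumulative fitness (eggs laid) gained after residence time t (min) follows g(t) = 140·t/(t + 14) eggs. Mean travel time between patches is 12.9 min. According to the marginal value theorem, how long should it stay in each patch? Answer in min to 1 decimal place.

13.4 min

By the marginal value theorem, leave when the instantaneous gain rate g'(t) equals the habitat-wide average g(t)/(T + t).
g'(t) = 140·14/(t + 14)². Setting 140·14/(t+14)² = 140t/[(t+14)(12.9+t)] gives 14(12.9+t) = t(t+14), so t² = 14×12.9 = 180.6.
t* = √180.6 = 13.44 min.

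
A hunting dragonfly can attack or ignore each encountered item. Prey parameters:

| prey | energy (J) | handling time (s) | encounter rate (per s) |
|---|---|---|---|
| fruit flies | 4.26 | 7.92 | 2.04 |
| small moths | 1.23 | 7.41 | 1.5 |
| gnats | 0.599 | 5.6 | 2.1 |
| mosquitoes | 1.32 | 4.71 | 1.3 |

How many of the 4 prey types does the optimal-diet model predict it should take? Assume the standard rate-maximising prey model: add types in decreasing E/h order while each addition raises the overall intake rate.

Rank by E/h (J/s): fruit flies 0.538, mosquitoes 0.28, small moths 0.166, gnats 0.107. Include each in turn until the next type's E/h falls below the running intake rate.
Rate on top 1: 0.5065. mosquitoes: 0.28 < 0.5065 → exclude; stop.
Optimal diet: fruit flies — 1 of 4 types.

1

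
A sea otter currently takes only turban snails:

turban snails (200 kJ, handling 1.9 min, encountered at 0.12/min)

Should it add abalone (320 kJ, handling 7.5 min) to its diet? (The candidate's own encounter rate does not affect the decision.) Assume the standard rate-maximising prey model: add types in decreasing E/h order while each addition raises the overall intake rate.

Intake rate on the current diet: R = (0.12×200) / (1 + 0.12×1.9) = 24/1.228 = 19.54 kJ/min.
Profitability of abalone: 320/7.5 = 42.67 kJ/min.
Since 42.67 > R, including abalone increases the long-run rate.

Yes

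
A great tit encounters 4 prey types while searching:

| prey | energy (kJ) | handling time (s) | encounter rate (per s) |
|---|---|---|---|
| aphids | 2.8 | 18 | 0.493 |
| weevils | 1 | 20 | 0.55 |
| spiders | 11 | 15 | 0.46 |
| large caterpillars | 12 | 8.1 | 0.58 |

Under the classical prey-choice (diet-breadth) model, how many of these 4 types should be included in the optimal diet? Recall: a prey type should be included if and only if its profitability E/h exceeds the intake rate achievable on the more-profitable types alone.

E/h in descending order: large caterpillars 1.48, spiders 0.733, aphids 0.156, weevils 0.05 kJ/s. The optimal diet is the largest prefix of this list for which every included type satisfies E_i/h_i > R on the types above it.
Rate on top 1: 1.221. spiders: 0.733 < 1.221 → exclude; stop.
Optimal diet: large caterpillars — 1 of 4 types.

1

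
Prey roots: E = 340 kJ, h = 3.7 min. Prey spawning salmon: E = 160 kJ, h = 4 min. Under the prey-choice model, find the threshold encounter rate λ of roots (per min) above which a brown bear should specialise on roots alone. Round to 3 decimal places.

Drop spawning salmon once their profitability E₂/h₂ falls below the rate achievable on roots alone: E₂/h₂ = λE₁/(1 + λh₁).
Solve for λ: λE₁h₂ = E₂(1 + λh₁) → λ(E₁h₂ − E₂h₁) = E₂ → λ = E₂/(E₁h₂ − E₂h₁).
λ = 160/(340×4 − 160×3.7) = 160/768 = 0.2083 per min.

0.208 per min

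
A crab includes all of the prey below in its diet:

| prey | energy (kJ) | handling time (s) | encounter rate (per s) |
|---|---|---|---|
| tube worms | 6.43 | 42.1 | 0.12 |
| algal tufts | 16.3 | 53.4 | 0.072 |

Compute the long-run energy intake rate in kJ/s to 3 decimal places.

Energy encountered per unit search time: 0.12×6.43 + 0.072×16.3 = 1.945 kJ/s.
Handling time per unit search time: 0.12×42.1 + 0.072×53.4 = 8.897.
Rate = 1.945/(1 + 8.897) = 0.1965 kJ/s.

0.197 kJ/s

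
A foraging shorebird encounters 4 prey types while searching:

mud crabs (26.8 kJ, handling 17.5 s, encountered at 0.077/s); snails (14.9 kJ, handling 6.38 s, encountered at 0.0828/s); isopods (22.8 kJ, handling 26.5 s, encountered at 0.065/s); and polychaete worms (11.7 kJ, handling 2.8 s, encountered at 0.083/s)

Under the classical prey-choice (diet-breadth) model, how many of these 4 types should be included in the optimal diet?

Rank by E/h (kJ/s): polychaete worms 4.18, snails 2.34, mud crabs 1.53, isopods 0.86. Include each in turn until the next type's E/h falls below the running intake rate.
Rate on top 1: 0.788. snails: 2.34 > 0.788 → include.
Rate on top 2: 1.252. mud crabs: 1.53 > 1.252 → include.
Rate on top 3: 1.373. isopods: 0.86 < 1.373 → exclude; stop.
Optimal diet: polychaete worms, snails, mud crabs — 3 of 4 types.

3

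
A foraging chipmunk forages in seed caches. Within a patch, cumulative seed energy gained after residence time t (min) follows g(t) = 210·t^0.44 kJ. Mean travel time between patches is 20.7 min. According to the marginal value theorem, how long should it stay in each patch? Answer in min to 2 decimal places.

16.26 min

Maximise g(t)/(T+t): set derivative to zero → g'(t)(T+t) = g(t).
g'(t) = 0.44·210·t^-0.56. Setting 0.44·210·t^-0.56 = 210·t^0.44/(20.7+t) gives 0.44(20.7+t) = t, so 0.56·t = 0.44×20.7.
t* = 0.44×20.7/0.56 = 16.26 min.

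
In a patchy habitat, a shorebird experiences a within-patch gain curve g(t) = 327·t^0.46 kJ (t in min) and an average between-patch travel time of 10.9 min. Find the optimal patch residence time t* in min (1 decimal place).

Optimal t* satisfies g'(t*) = g(t*)/(T + t*).
g'(t) = 0.46·327·t^-0.54. Setting 0.46·327·t^-0.54 = 327·t^0.46/(10.9+t) gives 0.46(10.9+t) = t, so 0.54·t = 0.46×10.9.
t* = 0.46×10.9/0.54 = 9.285 min.

9.3 min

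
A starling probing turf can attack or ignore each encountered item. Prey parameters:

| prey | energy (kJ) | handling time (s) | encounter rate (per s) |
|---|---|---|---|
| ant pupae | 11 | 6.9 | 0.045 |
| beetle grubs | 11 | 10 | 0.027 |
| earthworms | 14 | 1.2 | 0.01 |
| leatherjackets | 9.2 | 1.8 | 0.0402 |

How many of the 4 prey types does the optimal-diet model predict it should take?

E/h in descending order: earthworms 11.7, leatherjackets 5.11, ant pupae 1.59, beetle grubs 1.1 kJ/s. The optimal diet is the largest prefix of this list for which every included type satisfies E_i/h_i > R on the types above it.
Rate on top 1: 0.1383. leatherjackets: 5.11 > 0.1383 → include.
Rate on top 2: 0.4702. ant pupae: 1.59 > 0.4702 → include.
Rate on top 3: 0.7204. beetle grubs: 1.1 > 0.7204 → include.
Optimal diet: earthworms, leatherjackets, ant pupae, beetle grubs — 4 of 4 types.

4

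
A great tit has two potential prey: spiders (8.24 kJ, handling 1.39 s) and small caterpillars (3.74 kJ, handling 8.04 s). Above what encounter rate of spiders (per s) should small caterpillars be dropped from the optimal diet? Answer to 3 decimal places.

At the threshold, the rate on spiders alone equals the profitability of small caterpillars: λ·8.24/(1 + λ·1.39) = 3.74/8.04 = 0.4652.
Rearranging, λ(8.24 − 0.4652×1.39) = 0.4652, so λ = 0.4652/7.593 = 0.06126 per s.

0.061 per s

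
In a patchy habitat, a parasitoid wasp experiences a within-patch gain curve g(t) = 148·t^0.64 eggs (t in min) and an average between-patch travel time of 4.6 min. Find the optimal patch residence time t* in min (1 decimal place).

8.2 min

By the marginal value theorem, leave when the instantaneous gain rate g'(t) equals the habitat-wide average g(t)/(T + t).
g'(t) = 0.64·148·t^-0.36. Setting 0.64·148·t^-0.36 = 148·t^0.64/(4.6+t) gives 0.64(4.6+t) = t, so 0.36·t = 0.64×4.6.
t* = 0.64×4.6/0.36 = 8.178 min.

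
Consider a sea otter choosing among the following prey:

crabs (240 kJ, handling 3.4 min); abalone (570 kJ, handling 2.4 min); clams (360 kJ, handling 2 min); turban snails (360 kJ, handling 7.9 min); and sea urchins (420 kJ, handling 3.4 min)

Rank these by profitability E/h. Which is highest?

Profitability E/h (kJ/min): crabs = 240/3.4 = 70.6, abalone = 570/2.4 = 238, clams = 360/2 = 180, turban snails = 360/7.9 = 45.6, sea urchins = 420/3.4 = 124.
Ranked: abalone > clams > sea urchins > crabs > turban snails.

abalone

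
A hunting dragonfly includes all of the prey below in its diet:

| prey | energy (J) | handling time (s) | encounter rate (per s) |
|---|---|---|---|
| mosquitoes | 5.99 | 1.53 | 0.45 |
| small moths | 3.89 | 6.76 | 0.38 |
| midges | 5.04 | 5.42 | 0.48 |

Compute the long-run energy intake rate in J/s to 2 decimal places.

0.96 J/s

R = (0.45×5.99 + 0.38×3.89 + 0.48×5.04) / (1 + 0.45×1.53 + 0.38×6.76 + 0.48×5.42) = 6.593/6.859 = 0.9612 J/s.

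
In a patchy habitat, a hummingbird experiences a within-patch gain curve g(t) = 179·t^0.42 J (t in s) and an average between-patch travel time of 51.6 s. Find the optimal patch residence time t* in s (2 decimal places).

Optimal t* satisfies g'(t*) = g(t*)/(T + t*).
g'(t) = 0.42·179·t^-0.58. Setting 0.42·179·t^-0.58 = 179·t^0.42/(51.6+t) gives 0.42(51.6+t) = t, so 0.58·t = 0.42×51.6.
t* = 0.42×51.6/0.58 = 37.37 s.

37.37 s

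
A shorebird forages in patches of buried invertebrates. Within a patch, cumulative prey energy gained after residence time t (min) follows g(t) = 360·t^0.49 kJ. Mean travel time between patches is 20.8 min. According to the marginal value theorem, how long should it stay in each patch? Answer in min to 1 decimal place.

Optimal t* satisfies g'(t*) = g(t*)/(T + t*).
g'(t) = 0.49·360·t^-0.51. Setting 0.49·360·t^-0.51 = 360·t^0.49/(20.8+t) gives 0.49(20.8+t) = t, so 0.51·t = 0.49×20.8.
t* = 0.49×20.8/0.51 = 19.98 min.

20.0 min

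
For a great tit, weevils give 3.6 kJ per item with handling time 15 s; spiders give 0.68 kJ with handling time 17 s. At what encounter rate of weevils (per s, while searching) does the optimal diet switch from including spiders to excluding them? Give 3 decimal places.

0.013 per s

The zero-one rule: include spiders iff E₂/h₂ > λE₁/(1+λh₁). Equality gives the switch point.
λE₁h₂ = E₂ + λE₂h₁ ⇒ λ = E₂/(E₁h₂ − E₂h₁) = 0.68/(61.2 − 10.2) = 0.01333 per s.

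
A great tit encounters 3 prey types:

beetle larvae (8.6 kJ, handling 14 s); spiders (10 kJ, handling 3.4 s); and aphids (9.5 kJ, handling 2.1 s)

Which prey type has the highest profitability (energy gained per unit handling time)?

aphids

Profitability E/h (kJ/s): beetle larvae = 8.6/14 = 0.614, spiders = 10/3.4 = 2.94, aphids = 9.5/2.1 = 4.52.
Ranked: aphids > spiders > beetle larvae.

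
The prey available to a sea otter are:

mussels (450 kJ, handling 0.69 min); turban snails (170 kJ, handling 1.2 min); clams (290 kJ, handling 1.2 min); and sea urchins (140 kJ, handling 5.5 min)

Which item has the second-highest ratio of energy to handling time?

Profitability E/h (kJ/min): mussels = 450/0.69 = 652, turban snails = 170/1.2 = 142, clams = 290/1.2 = 242, sea urchins = 140/5.5 = 25.5.
Ranked: mussels > clams > turban snails > sea urchins.

clams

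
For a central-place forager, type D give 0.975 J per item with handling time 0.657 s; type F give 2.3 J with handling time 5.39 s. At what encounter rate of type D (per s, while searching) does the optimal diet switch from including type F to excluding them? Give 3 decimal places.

At the threshold, the rate on type D alone equals the profitability of type F: λ·0.975/(1 + λ·0.657) = 2.3/5.39 = 0.4267.
Rearranging, λ(0.975 − 0.4267×0.657) = 0.4267, so λ = 0.4267/0.6946 = 0.6143 per s.

0.614 per s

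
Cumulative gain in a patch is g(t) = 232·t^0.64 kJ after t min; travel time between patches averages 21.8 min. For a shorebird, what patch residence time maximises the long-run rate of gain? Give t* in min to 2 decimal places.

38.76 min

By the marginal value theorem, leave when the instantaneous gain rate g'(t) equals the habitat-wide average g(t)/(T + t).
g'(t) = 0.64·232·t^-0.36. Setting 0.64·232·t^-0.36 = 232·t^0.64/(21.8+t) gives 0.64(21.8+t) = t, so 0.36·t = 0.64×21.8.
t* = 0.64×21.8/0.36 = 38.76 min.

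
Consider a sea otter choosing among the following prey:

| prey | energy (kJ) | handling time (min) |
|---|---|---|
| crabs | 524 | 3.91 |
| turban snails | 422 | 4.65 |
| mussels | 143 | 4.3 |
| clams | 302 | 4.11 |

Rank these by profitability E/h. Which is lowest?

In descending order of E/h:
crabs: 524/3.91 = 134 kJ/min
turban snails: 422/4.65 = 90.8 kJ/min
clams: 302/4.11 = 73.5 kJ/min
mussels: 143/4.3 = 33.3 kJ/min

mussels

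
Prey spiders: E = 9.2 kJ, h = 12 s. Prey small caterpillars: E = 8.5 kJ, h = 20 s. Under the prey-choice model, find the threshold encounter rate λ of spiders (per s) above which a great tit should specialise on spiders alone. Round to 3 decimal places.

At the threshold, the rate on spiders alone equals the profitability of small caterpillars: λ·9.2/(1 + λ·12) = 8.5/20 = 0.425.
Rearranging, λ(9.2 − 0.425×12) = 0.425, so λ = 0.425/4.1 = 0.1037 per s.

0.104 per s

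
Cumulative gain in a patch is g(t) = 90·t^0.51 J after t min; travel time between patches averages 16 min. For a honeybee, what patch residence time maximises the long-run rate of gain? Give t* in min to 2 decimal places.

16.65 min

Maximise g(t)/(T+t): set derivative to zero → g'(t)(T+t) = g(t).
g'(t) = 0.51·90·t^-0.49. Setting 0.51·90·t^-0.49 = 90·t^0.51/(16+t) gives 0.51(16+t) = t, so 0.49·t = 0.51×16.
t* = 0.51×16/0.49 = 16.65 min.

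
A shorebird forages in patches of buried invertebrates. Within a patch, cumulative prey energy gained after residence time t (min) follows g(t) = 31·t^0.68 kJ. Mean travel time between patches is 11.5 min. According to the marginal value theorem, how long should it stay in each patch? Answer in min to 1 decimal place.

Maximise g(t)/(T+t): set derivative to zero → g'(t)(T+t) = g(t).
g'(t) = 0.68·31·t^-0.32. Setting 0.68·31·t^-0.32 = 31·t^0.68/(11.5+t) gives 0.68(11.5+t) = t, so 0.32·t = 0.68×11.5.
t* = 0.68×11.5/0.32 = 24.44 min.

24.4 min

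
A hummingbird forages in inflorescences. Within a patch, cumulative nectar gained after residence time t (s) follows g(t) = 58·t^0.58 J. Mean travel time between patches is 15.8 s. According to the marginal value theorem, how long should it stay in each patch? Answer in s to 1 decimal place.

21.8 s

By the marginal value theorem, leave when the instantaneous gain rate g'(t) equals the habitat-wide average g(t)/(T + t).
g'(t) = 0.58·58·t^-0.42. Setting 0.58·58·t^-0.42 = 58·t^0.58/(15.8+t) gives 0.58(15.8+t) = t, so 0.42·t = 0.58×15.8.
t* = 0.58×15.8/0.42 = 21.82 s.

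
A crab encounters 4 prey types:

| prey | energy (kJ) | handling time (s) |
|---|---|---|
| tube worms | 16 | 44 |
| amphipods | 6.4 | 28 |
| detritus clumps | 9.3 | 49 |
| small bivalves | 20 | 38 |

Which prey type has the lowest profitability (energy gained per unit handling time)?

detritus clumps

In descending order of E/h:
small bivalves: 20/38 = 0.526 kJ/s
tube worms: 16/44 = 0.364 kJ/s
amphipods: 6.4/28 = 0.229 kJ/s
detritus clumps: 9.3/49 = 0.19 kJ/s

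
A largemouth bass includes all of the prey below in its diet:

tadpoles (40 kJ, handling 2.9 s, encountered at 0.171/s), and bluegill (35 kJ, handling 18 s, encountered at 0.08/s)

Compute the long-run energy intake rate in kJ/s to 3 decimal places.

Energy encountered per unit search time: 0.171×40 + 0.08×35 = 9.64 kJ/s.
Handling time per unit search time: 0.171×2.9 + 0.08×18 = 1.936.
Rate = 9.64/(1 + 1.936) = 3.283 kJ/s.

3.283 kJ/s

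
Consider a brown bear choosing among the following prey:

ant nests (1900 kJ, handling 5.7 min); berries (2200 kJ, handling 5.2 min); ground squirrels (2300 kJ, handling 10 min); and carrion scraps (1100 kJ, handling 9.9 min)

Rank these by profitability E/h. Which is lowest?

In descending order of E/h:
berries: 2200/5.2 = 423 kJ/min
ant nests: 1900/5.7 = 333 kJ/min
ground squirrels: 2300/10 = 230 kJ/min
carrion scraps: 1100/9.9 = 111 kJ/min

carrion scraps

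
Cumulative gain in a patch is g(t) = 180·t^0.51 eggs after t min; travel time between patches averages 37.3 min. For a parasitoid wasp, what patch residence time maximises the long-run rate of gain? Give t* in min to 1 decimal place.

Optimal t* satisfies g'(t*) = g(t*)/(T + t*).
g'(t) = 0.51·180·t^-0.49. Setting 0.51·180·t^-0.49 = 180·t^0.51/(37.3+t) gives 0.51(37.3+t) = t, so 0.49·t = 0.51×37.3.
t* = 0.51×37.3/0.49 = 38.82 min.

38.8 min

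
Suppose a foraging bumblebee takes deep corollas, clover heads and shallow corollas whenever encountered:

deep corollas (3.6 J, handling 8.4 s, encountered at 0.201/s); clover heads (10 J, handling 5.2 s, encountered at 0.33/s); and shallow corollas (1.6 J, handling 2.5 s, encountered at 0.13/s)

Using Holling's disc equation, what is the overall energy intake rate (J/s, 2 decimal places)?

0.89 J/s

R = (0.201×3.6 + 0.33×10 + 0.13×1.6) / (1 + 0.201×8.4 + 0.33×5.2 + 0.13×2.5) = 4.232/4.729 = 0.8947 J/s.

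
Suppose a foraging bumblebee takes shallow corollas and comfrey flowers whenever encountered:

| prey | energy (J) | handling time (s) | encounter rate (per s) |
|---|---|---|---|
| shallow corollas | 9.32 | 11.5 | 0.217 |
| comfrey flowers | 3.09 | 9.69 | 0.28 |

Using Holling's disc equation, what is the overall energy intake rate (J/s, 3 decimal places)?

0.465 J/s

R = (0.217×9.32 + 0.28×3.09) / (1 + 0.217×11.5 + 0.28×9.69) = 2.888/6.209 = 0.4651 J/s.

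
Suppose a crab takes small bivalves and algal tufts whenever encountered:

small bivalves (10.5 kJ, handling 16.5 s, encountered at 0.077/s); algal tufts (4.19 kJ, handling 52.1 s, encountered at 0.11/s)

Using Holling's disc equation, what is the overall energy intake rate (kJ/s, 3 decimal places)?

Energy encountered per unit search time: 0.077×10.5 + 0.11×4.19 = 1.269 kJ/s.
Handling time per unit search time: 0.077×16.5 + 0.11×52.1 = 7.002.
Rate = 1.269/(1 + 7.002) = 0.1586 kJ/s.

0.159 kJ/s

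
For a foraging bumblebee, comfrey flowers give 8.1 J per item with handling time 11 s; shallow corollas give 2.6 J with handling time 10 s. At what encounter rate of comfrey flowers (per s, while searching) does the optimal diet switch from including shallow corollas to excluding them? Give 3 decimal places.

At the threshold, the rate on comfrey flowers alone equals the profitability of shallow corollas: λ·8.1/(1 + λ·11) = 2.6/10 = 0.26.
Rearranging, λ(8.1 − 0.26×11) = 0.26, so λ = 0.26/5.24 = 0.04962 per s.

0.050 per s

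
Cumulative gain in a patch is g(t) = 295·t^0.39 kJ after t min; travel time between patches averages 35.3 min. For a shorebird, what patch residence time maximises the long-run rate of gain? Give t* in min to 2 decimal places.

22.57 min

Optimal t* satisfies g'(t*) = g(t*)/(T + t*).
g'(t) = 0.39·295·t^-0.61. Setting 0.39·295·t^-0.61 = 295·t^0.39/(35.3+t) gives 0.39(35.3+t) = t, so 0.61·t = 0.39×35.3.
t* = 0.39×35.3/0.61 = 22.57 min.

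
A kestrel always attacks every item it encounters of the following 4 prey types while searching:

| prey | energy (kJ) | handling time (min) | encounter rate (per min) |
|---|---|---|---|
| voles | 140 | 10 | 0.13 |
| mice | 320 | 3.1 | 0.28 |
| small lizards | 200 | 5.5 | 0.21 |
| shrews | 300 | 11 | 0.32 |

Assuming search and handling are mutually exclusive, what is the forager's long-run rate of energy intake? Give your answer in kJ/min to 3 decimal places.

R = (0.13×140 + 0.28×320 + 0.21×200 + 0.32×300) / (1 + 0.13×10 + 0.28×3.1 + 0.21×5.5 + 0.32×11) = 245.8/7.843 = 31.34 kJ/min.

31.340 kJ/min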